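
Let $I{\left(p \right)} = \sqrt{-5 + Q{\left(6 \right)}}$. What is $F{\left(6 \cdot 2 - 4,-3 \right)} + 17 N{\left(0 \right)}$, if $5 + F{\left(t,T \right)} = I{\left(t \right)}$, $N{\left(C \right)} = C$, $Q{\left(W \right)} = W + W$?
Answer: $-5 + \sqrt{7} \approx -2.3542$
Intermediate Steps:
$Q{\left(W \right)} = 2 W$
$I{\left(p \right)} = \sqrt{7}$ ($I{\left(p \right)} = \sqrt{-5 + 2 \cdot 6} = \sqrt{-5 + 12} = \sqrt{7}$)
$F{\left(t,T \right)} = -5 + \sqrt{7}$
$F{\left(6 \cdot 2 - 4,-3 \right)} + 17 N{\left(0 \right)} = \left(-5 + \sqrt{7}\right) + 17 \cdot 0 = \left(-5 + \sqrt{7}\right) + 0 = -5 + \sqrt{7}$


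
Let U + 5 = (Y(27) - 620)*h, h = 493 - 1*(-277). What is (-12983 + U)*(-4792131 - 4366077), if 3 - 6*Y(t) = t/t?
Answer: 4488724697984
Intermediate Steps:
Y(t) = ⅓ (Y(t) = ½ - t/(6*t) = ½ - ⅙*1 = ½ - ⅙ = ⅓)
h = 770 (h = 493 + 277 = 770)
U = -1431445/3 (U = -5 + (⅓ - 620)*770 = -5 - 1859/3*770 = -5 - 1431430/3 = -1431445/3 ≈ -4.7715e+5)
(-12983 + U)*(-4792131 - 4366077) = (-12983 - 1431445/3)*(-4792131 - 4366077) = -1470394/3*(-9158208) = 4488724697984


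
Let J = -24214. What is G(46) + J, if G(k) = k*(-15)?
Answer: -24904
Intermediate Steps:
G(k) = -15*k
G(46) + J = -15*46 - 24214 = -690 - 24214 = -24904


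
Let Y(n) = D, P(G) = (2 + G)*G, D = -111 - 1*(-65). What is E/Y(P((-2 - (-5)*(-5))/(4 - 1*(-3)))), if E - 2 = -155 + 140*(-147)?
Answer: 20733/46 ≈ 450.72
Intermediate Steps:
D = -46 (D = -111 + 65 = -46)
P(G) = G*(2 + G)
Y(n) = -46
E = -20733 (E = 2 + (-155 + 140*(-147)) = 2 + (-155 - 20580) = 2 - 20735 = -20733)
E/Y(P((-2 - (-5)*(-5))/(4 - 1*(-3)))) = -20733/(-46) = -20733*(-1/46) = 20733/46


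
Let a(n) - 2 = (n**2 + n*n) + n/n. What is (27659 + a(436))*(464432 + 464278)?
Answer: 378778088340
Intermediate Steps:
a(n) = 3 + 2*n**2 (a(n) = 2 + ((n**2 + n*n) + n/n) = 2 + ((n**2 + n**2) + 1) = 2 + (2*n**2 + 1) = 2 + (1 + 2*n**2) = 3 + 2*n**2)
(27659 + a(436))*(464432 + 464278) = (27659 + (3 + 2*436**2))*(464432 + 464278) = (27659 + (3 + 2*190096))*928710 = (27659 + (3 + 380192))*928710 = (27659 + 380195)*928710 = 407854*928710 = 378778088340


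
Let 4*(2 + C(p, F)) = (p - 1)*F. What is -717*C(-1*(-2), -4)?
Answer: 2151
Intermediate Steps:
C(p, F) = -2 + F*(-1 + p)/4 (C(p, F) = -2 + ((p - 1)*F)/4 = -2 + ((-1 + p)*F)/4 = -2 + (F*(-1 + p))/4 = -2 + F*(-1 + p)/4)
-717*C(-1*(-2), -4) = -717*(-2 - ¼*(-4) + (¼)*(-4)*(-1*(-2))) = -717*(-2 + 1 + (¼)*(-4)*2) = -717*(-2 + 1 - 2) = -717*(-3) = 2151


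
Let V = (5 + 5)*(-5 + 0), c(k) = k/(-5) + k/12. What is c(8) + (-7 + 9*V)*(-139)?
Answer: 952831/15 ≈ 63522.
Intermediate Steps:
c(k) = -7*k/60 (c(k) = k*(-⅕) + k*(1/12) = -k/5 + k/12 = -7*k/60)
V = -50 (V = 10*(-5) = -50)
c(8) + (-7 + 9*V)*(-139) = -7/60*8 + (-7 + 9*(-50))*(-139) = -14/15 + (-7 - 450)*(-139) = -14/15 - 457*(-139) = -14/15 + 63523 = 952831/15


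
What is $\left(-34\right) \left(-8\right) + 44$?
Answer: $316$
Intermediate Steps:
$\left(-34\right) \left(-8\right) + 44 = 272 + 44 = 316$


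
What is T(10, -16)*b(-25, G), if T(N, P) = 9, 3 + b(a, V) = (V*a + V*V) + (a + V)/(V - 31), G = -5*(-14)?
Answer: 368334/13 ≈ 28333.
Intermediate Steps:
G = 70
b(a, V) = -3 + V² + V*a + (V + a)/(-31 + V) (b(a, V) = -3 + ((V*a + V*V) + (a + V)/(V - 31)) = -3 + ((V*a + V²) + (V + a)/(-31 + V)) = -3 + ((V² + V*a) + (V + a)/(-31 + V)) = -3 + (V² + V*a + (V + a)/(-31 + V)) = -3 + V² + V*a + (V + a)/(-31 + V))
T(10, -16)*b(-25, G) = 9*((93 - 25 + 70³ - 31*70² - 2*70 - 25*70² - 31*70*(-25))/(-31 + 70)) = 9*((93 - 25 + 343000 - 31*4900 - 140 - 25*4900 + 54250)/39) = 9*((93 - 25 + 343000 - 151900 - 140 - 122500 + 54250)/39) = 9*((1/39)*122778) = 9*(40926/13) = 368334/13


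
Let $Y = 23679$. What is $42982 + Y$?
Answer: $66661$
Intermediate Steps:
$42982 + Y = 42982 + 23679 = 66661$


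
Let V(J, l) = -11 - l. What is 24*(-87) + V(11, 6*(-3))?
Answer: -2081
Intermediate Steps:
24*(-87) + V(11, 6*(-3)) = 24*(-87) + (-11 - 6*(-3)) = -2088 + (-11 - 1*(-18)) = -2088 + (-11 + 18) = -2088 + 7 = -2081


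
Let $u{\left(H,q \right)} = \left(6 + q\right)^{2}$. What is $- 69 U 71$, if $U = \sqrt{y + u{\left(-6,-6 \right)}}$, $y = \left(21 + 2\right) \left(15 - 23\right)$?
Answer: $- 9798 i \sqrt{46} \approx - 66453.0 i$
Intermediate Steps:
$y = -184$ ($y = 23 \left(-8\right) = -184$)
$U = 2 i \sqrt{46}$ ($U = \sqrt{-184 + \left(6 - 6\right)^{2}} = \sqrt{-184 + 0^{2}} = \sqrt{-184 + 0} = \sqrt{-184} = 2 i \sqrt{46} \approx 13.565 i$)
$- 69 U 71 = - 69 \cdot 2 i \sqrt{46} \cdot 71 = - 138 i \sqrt{46} \cdot 71 = - 9798 i \sqrt{46}$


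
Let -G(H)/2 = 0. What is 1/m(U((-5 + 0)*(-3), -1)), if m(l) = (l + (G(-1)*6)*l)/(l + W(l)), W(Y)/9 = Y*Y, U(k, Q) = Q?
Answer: -8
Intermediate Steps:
G(H) = 0 (G(H) = -2*0 = 0)
W(Y) = 9*Y² (W(Y) = 9*(Y*Y) = 9*Y²)
m(l) = l/(l + 9*l²) (m(l) = (l + (0*6)*l)/(l + 9*l²) = (l + 0*l)/(l + 9*l²) = (l + 0)/(l + 9*l²) = l/(l + 9*l²))
1/m(U((-5 + 0)*(-3), -1)) = 1/(1/(1 + 9*(-1))) = 1/(1/(1 - 9)) = 1/(1/(-8)) = 1/(-⅛) = -8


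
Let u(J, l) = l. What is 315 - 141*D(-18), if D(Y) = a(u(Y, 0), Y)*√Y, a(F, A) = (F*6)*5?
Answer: 315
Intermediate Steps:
a(F, A) = 30*F (a(F, A) = (6*F)*5 = 30*F)
D(Y) = 0 (D(Y) = (30*0)*√Y = 0*√Y = 0)
315 - 141*D(-18) = 315 - 141*0 = 315 + 0 = 315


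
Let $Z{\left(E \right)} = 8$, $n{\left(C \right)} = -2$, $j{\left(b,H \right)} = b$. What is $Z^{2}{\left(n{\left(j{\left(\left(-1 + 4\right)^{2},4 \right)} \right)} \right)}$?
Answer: $64$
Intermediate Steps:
$Z^{2}{\left(n{\left(j{\left(\left(-1 + 4\right)^{2},4 \right)} \right)} \right)} = 8^{2} = 64$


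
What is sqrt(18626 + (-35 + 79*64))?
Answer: sqrt(23647) ≈ 153.78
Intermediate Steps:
sqrt(18626 + (-35 + 79*64)) = sqrt(18626 + (-35 + 5056)) = sqrt(18626 + 5021) = sqrt(23647)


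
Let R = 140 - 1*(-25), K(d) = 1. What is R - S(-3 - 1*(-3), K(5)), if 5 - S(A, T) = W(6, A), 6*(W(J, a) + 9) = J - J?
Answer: 151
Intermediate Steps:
W(J, a) = -9 (W(J, a) = -9 + (J - J)/6 = -9 + (1/6)*0 = -9 + 0 = -9)
R = 165 (R = 140 + 25 = 165)
S(A, T) = 14 (S(A, T) = 5 - 1*(-9) = 5 + 9 = 14)
R - S(-3 - 1*(-3), K(5)) = 165 - 1*14 = 165 - 14 = 151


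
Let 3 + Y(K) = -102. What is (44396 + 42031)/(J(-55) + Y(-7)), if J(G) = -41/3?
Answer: -259281/356 ≈ -728.32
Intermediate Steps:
J(G) = -41/3 (J(G) = -41*⅓ = -41/3)
Y(K) = -105 (Y(K) = -3 - 102 = -105)
(44396 + 42031)/(J(-55) + Y(-7)) = (44396 + 42031)/(-41/3 - 105) = 86427/(-356/3) = 86427*(-3/356) = -259281/356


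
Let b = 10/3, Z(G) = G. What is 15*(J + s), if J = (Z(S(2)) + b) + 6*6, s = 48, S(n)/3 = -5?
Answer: 1085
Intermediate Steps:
S(n) = -15 (S(n) = 3*(-5) = -15)
b = 10/3 (b = 10*(⅓) = 10/3 ≈ 3.3333)
J = 73/3 (J = (-15 + 10/3) + 6*6 = -35/3 + 36 = 73/3 ≈ 24.333)
15*(J + s) = 15*(73/3 + 48) = 15*(217/3) = 1085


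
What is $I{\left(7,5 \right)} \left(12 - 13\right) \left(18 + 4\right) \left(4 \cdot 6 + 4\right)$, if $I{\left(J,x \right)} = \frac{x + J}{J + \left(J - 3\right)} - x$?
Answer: $2408$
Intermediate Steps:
$I{\left(J,x \right)} = - x + \frac{J + x}{-3 + 2 J}$ ($I{\left(J,x \right)} = \frac{J + x}{J + \left(J - 3\right)} - x = \frac{J + x}{J + \left(-3 + J\right)} - x = \frac{J + x}{-3 + 2 J} - x = - x + \frac{J + x}{-3 + 2 J}$)
$I{\left(7,5 \right)} \left(12 - 13\right) \left(18 + 4\right) \left(4 \cdot 6 + 4\right) = \frac{7 + 4 \cdot 5 - 14 \cdot 5}{-3 + 2 \cdot 7} \left(12 - 13\right) \left(18 + 4\right) \left(4 \cdot 6 + 4\right) = \frac{7 + 20 - 70}{-3 + 14} \left(\left(-1\right) 22\right) \left(24 + 4\right) = \frac{1}{11} \left(-43\right) \left(-22\right) 28 = \left(- \frac{43}{11}\right) \left(-22\right) 28 = 86 \cdot 28 = 2408$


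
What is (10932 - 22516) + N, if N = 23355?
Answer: 11771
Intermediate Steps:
(10932 - 22516) + N = (10932 - 22516) + 23355 = -11584 + 23355 = 11771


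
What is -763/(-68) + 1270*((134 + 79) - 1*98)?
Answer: 9932163/68 ≈ 1.4606e+5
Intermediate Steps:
-763/(-68) + 1270*((134 + 79) - 1*98) = -763*(-1/68) + 1270*(213 - 98) = 763/68 + 1270*115 = 763/68 + 146050 = 9932163/68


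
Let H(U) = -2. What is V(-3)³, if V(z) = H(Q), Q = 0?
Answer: -8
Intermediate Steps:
V(z) = -2
V(-3)³ = (-2)³ = -8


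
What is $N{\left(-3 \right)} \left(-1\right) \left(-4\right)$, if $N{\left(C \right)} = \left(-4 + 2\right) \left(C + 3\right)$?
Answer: $0$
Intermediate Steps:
$N{\left(C \right)} = -6 - 2 C$ ($N{\left(C \right)} = - 2 \left(3 + C\right) = -6 - 2 C$)
$N{\left(-3 \right)} \left(-1\right) \left(-4\right) = \left(-6 - -6\right) \left(-1\right) \left(-4\right) = \left(-6 + 6\right) \left(-1\right) \left(-4\right) = 0 \left(-1\right) \left(-4\right) = 0 \left(-4\right) = 0$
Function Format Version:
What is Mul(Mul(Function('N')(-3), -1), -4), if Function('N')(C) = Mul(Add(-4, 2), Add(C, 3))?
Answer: 0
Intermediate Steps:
Function('N')(C) = Add(-6, Mul(-2, C)) (Function('N')(C) = Mul(-2, Add(3, C)) = Add(-6, Mul(-2, C)))
Mul(Mul(Function('N')(-3), -1), -4) = Mul(Mul(Add(-6, Mul(-2, -3)), -1), -4) = Mul(Mul(Add(-6, 6), -1), -4) = Mul(Mul(0, -1), -4) = Mul(0, -4) = 0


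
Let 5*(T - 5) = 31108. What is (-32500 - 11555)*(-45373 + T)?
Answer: 1724594652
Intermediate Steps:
T = 31133/5 (T = 5 + (⅕)*31108 = 5 + 31108/5 = 31133/5 ≈ 6226.6)
(-32500 - 11555)*(-45373 + T) = (-32500 - 11555)*(-45373 + 31133/5) = -44055*(-195732/5) = 1724594652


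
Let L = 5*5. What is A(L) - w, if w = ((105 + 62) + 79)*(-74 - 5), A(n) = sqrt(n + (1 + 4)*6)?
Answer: 19434 + sqrt(55) ≈ 19441.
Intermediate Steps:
L = 25
A(n) = sqrt(30 + n) (A(n) = sqrt(n + 5*6) = sqrt(n + 30) = sqrt(30 + n))
w = -19434 (w = (167 + 79)*(-79) = 246*(-79) = -19434)
A(L) - w = sqrt(30 + 25) - 1*(-19434) = sqrt(55) + 19434 = 19434 + sqrt(55)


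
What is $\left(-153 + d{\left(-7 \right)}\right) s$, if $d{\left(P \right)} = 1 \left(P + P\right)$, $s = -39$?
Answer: $6513$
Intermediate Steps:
$d{\left(P \right)} = 2 P$ ($d{\left(P \right)} = 1 \cdot 2 P = 2 P$)
$\left(-153 + d{\left(-7 \right)}\right) s = \left(-153 + 2 \left(-7\right)\right) \left(-39\right) = \left(-153 - 14\right) \left(-39\right) = \left(-167\right) \left(-39\right) = 6513$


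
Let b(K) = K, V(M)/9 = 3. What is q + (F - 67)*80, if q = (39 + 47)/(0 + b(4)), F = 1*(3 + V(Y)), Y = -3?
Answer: -5877/2 ≈ -2938.5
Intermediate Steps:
V(M) = 27 (V(M) = 9*3 = 27)
F = 30 (F = 1*(3 + 27) = 1*30 = 30)
q = 43/2 (q = (39 + 47)/(0 + 4) = 86/4 = 86*(1/4) = 43/2 ≈ 21.500)
q + (F - 67)*80 = 43/2 + (30 - 67)*80 = 43/2 - 37*80 = 43/2 - 2960 = -5877/2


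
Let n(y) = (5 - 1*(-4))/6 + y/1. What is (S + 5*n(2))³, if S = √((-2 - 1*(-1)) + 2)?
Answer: 50653/8 ≈ 6331.6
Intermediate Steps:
n(y) = 3/2 + y (n(y) = (5 + 4)*(⅙) + y*1 = 9*(⅙) + y = 3/2 + y)
S = 1 (S = √((-2 + 1) + 2) = √(-1 + 2) = √1 = 1)
(S + 5*n(2))³ = (1 + 5*(3/2 + 2))³ = (1 + 5*(7/2))³ = (1 + 35/2)³ = (37/2)³ = 50653/8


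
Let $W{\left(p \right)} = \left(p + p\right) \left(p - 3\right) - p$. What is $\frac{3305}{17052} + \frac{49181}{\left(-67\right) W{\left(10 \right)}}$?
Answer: $- \frac{404923931}{74261460} \approx -5.4527$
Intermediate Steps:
$W{\left(p \right)} = - p + 2 p \left(-3 + p\right)$ ($W{\left(p \right)} = 2 p \left(-3 + p\right) - p = - p + 2 p \left(-3 + p\right)$)
$\frac{3305}{17052} + \frac{49181}{\left(-67\right) W{\left(10 \right)}} = \frac{3305}{17052} + \frac{49181}{\left(-67\right) 10 \left(-7 + 2 \cdot 10\right)} = 3305 \cdot \frac{1}{17052} + \frac{49181}{\left(-67\right) 10 \left(-7 + 20\right)} = \frac{3305}{17052} + \frac{49181}{\left(-67\right) 10 \cdot 13} = \frac{3305}{17052} + \frac{49181}{\left(-67\right) 130} = \frac{3305}{17052} + \frac{49181}{-8710} = \frac{3305}{17052} + 49181 \left(- \frac{1}{8710}\right) = \frac{3305}{17052} - \frac{49181}{8710} = - \frac{404923931}{74261460}$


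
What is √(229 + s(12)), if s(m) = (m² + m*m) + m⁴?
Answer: √21253 ≈ 145.78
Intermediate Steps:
s(m) = m⁴ + 2*m² (s(m) = (m² + m²) + m⁴ = 2*m² + m⁴ = m⁴ + 2*m²)
√(229 + s(12)) = √(229 + 12²*(2 + 12²)) = √(229 + 144*(2 + 144)) = √(229 + 144*146) = √(229 + 21024) = √21253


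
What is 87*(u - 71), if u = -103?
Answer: -15138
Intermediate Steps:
87*(u - 71) = 87*(-103 - 71) = 87*(-174) = -15138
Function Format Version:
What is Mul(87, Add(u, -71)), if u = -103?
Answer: -15138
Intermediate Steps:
Mul(87, Add(u, -71)) = Mul(87, Add(-103, -71)) = Mul(87, -174) = -15138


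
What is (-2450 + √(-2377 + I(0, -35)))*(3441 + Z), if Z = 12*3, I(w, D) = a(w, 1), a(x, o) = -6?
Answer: -8518650 + 3477*I*√2383 ≈ -8.5187e+6 + 1.6973e+5*I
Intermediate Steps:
I(w, D) = -6
Z = 36
(-2450 + √(-2377 + I(0, -35)))*(3441 + Z) = (-2450 + √(-2377 - 6))*(3441 + 36) = (-2450 + √(-2383))*3477 = (-2450 + I*√2383)*3477 = -8518650 + 3477*I*√2383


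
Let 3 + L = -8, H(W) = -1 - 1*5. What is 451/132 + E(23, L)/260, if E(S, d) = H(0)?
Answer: 2647/780 ≈ 3.3936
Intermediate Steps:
H(W) = -6 (H(W) = -1 - 5 = -6)
L = -11 (L = -3 - 8 = -11)
E(S, d) = -6
451/132 + E(23, L)/260 = 451/132 - 6/260 = 451*(1/132) - 6*1/260 = 41/12 - 3/130 = 2647/780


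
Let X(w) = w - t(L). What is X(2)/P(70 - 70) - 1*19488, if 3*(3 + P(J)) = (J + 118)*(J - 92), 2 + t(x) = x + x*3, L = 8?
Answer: -211737036/10865 ≈ -19488.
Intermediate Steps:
t(x) = -2 + 4*x (t(x) = -2 + (x + x*3) = -2 + (x + 3*x) = -2 + 4*x)
P(J) = -3 + (-92 + J)*(118 + J)/3 (P(J) = -3 + ((J + 118)*(J - 92))/3 = -3 + ((118 + J)*(-92 + J))/3 = -3 + ((-92 + J)*(118 + J))/3 = -3 + (-92 + J)*(118 + J)/3)
X(w) = -30 + w (X(w) = w - (-2 + 4*8) = w - (-2 + 32) = w - 1*30 = w - 30 = -30 + w)
X(2)/P(70 - 70) - 1*19488 = (-30 + 2)/(-10865/3 + (70 - 70)²/3 + 26*(70 - 70)/3) - 1*19488 = -28/(-10865/3 + (⅓)*0² + (26/3)*0) - 19488 = -28/(-10865/3 + (⅓)*0 + 0) - 19488 = -28/(-10865/3 + 0 + 0) - 19488 = -28/(-10865/3) - 19488 = -28*(-3/10865) - 19488 = 84/10865 - 19488 = -211737036/10865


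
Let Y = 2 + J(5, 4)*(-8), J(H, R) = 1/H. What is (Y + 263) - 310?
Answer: -233/5 ≈ -46.600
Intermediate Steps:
Y = 2/5 (Y = 2 - 8/5 = 2/5 ≈ 0.40000)
(Y + 263) - 310 = (2/5 + 263) - 310 = 1317/5 - 310 = -233/5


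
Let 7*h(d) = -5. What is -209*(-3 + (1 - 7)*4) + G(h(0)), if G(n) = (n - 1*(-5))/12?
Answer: 79007/14 ≈ 5643.4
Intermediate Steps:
h(d) = -5/7 (h(d) = (⅐)*(-5) = -5/7)
G(n) = 5/12 + n/12 (G(n) = (n + 5)*(1/12) = (5 + n)*(1/12) = 5/12 + n/12)
-209*(-3 + (1 - 7)*4) + G(h(0)) = -209*(-3 + (1 - 7)*4) + (5/12 + (1/12)*(-5/7)) = -209*(-3 - 6*4) + (5/12 - 5/84) = -209*(-3 - 24) + 5/14 = -209*(-27) + 5/14 = 5643 + 5/14 = 79007/14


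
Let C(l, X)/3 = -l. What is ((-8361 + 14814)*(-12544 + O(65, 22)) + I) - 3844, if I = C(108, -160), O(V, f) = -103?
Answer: -81615259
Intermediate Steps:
C(l, X) = -3*l (C(l, X) = 3*(-l) = -3*l)
I = -324 (I = -3*108 = -324)
((-8361 + 14814)*(-12544 + O(65, 22)) + I) - 3844 = ((-8361 + 14814)*(-12544 - 103) - 324) - 3844 = (6453*(-12647) - 324) - 3844 = (-81611091 - 324) - 3844 = -81611415 - 3844 = -81615259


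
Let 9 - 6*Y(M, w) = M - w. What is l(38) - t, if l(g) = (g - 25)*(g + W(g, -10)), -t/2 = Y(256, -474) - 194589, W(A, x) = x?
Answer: -1167163/3 ≈ -3.8905e+5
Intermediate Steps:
Y(M, w) = 3/2 - M/6 + w/6 (Y(M, w) = 3/2 - (M - w)/6 = 3/2 + (-M/6 + w/6) = 3/2 - M/6 + w/6)
t = 1168255/3 (t = -2*((3/2 - 1/6*256 + (1/6)*(-474)) - 194589) = -2*((3/2 - 128/3 - 79) - 194589) = -2*(-721/6 - 194589) = -2*(-1168255/6) = 1168255/3 ≈ 3.8942e+5)
l(g) = (-25 + g)*(-10 + g) (l(g) = (g - 25)*(g - 10) = (-25 + g)*(-10 + g))
l(38) - t = (250 + 38**2 - 35*38) - 1*1168255/3 = (250 + 1444 - 1330) - 1168255/3 = 364 - 1168255/3 = -1167163/3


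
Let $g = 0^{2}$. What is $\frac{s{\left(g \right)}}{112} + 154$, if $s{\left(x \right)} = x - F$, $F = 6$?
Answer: $\frac{8621}{56} \approx 153.95$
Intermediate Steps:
$g = 0$
$s{\left(x \right)} = -6 + x$ ($s{\left(x \right)} = x - 6 = -6 + x$)
$\frac{s{\left(g \right)}}{112} + 154 = \frac{-6 + 0}{112} + 154 = \frac{1}{112} \left(-6\right) + 154 = - \frac{3}{56} + 154 = \frac{8621}{56}$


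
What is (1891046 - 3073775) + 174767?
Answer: -1007962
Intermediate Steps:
(1891046 - 3073775) + 174767 = -1182729 + 174767 = -1007962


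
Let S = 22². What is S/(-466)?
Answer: -242/233 ≈ -1.0386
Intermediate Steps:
S = 484
S/(-466) = 484/(-466) = 484*(-1/466) = -242/233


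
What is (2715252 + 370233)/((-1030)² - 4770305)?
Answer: -617097/741881 ≈ -0.83180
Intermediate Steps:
(2715252 + 370233)/((-1030)² - 4770305) = 3085485/(1060900 - 4770305) = 3085485/(-3709405) = 3085485*(-1/3709405) = -617097/741881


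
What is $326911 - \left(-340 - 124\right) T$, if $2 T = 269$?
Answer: $389319$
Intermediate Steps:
$T = \frac{269}{2}$ ($T = \frac{1}{2} \cdot 269 = \frac{269}{2} \approx 134.5$)
$326911 - \left(-340 - 124\right) T = 326911 - \left(-340 - 124\right) \frac{269}{2} = 326911 - \left(-464\right) \frac{269}{2} = 326911 - -62408 = 326911 + 62408 = 389319$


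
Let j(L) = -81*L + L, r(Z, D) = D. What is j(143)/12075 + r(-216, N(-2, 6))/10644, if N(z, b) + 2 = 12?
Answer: -1351629/1428070 ≈ -0.94647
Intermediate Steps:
N(z, b) = 10 (N(z, b) = -2 + 12 = 10)
j(L) = -80*L
j(143)/12075 + r(-216, N(-2, 6))/10644 = -80*143/12075 + 10/10644 = -11440*1/12075 + 10*(1/10644) = -2288/2415 + 5/5322 = -1351629/1428070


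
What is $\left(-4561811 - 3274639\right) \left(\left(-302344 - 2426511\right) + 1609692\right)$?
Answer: $8770264891350$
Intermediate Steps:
$\left(-4561811 - 3274639\right) \left(\left(-302344 - 2426511\right) + 1609692\right) = - 7836450 \left(-2728855 + 1609692\right) = \left(-7836450\right) \left(-1119163\right) = 8770264891350$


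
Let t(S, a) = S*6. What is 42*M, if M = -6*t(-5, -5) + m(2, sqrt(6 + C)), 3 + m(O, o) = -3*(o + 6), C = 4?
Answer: 6678 - 126*sqrt(10) ≈ 6279.6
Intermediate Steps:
t(S, a) = 6*S
m(O, o) = -21 - 3*o (m(O, o) = -3 - 3*(o + 6) = -3 - 3*(6 + o) = -3 + (-18 - 3*o) = -21 - 3*o)
M = 159 - 3*sqrt(10) (M = -36*(-5) + (-21 - 3*sqrt(6 + 4)) = -6*(-30) + (-21 - 3*sqrt(10)) = 180 + (-21 - 3*sqrt(10)) = 159 - 3*sqrt(10) ≈ 149.51)
42*M = 42*(159 - 3*sqrt(10)) = 6678 - 126*sqrt(10)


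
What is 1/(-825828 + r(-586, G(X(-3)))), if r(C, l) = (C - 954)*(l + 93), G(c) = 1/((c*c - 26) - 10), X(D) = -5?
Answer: -1/968908 ≈ -1.0321e-6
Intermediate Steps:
G(c) = 1/(-36 + c²) (G(c) = 1/((c² - 26) - 10) = 1/((-26 + c²) - 10) = 1/(-36 + c²))
r(C, l) = (-954 + C)*(93 + l)
1/(-825828 + r(-586, G(X(-3)))) = 1/(-825828 + (-88722 - 954/(-36 + (-5)²) + 93*(-586) - 586/(-36 + (-5)²))) = 1/(-825828 + (-88722 - 954/(-36 + 25) - 54498 - 586/(-36 + 25))) = 1/(-825828 + (-88722 - 954/(-11) - 54498 - 586/(-11))) = 1/(-825828 + (-88722 - 954*(-1/11) - 54498 - 586*(-1/11))) = 1/(-825828 + (-88722 + 954/11 - 54498 + 586/11)) = 1/(-825828 - 143080) = 1/(-968908) = -1/968908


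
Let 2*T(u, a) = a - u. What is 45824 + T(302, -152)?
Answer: 45597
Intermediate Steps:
T(u, a) = a/2 - u/2 (T(u, a) = (a - u)/2 = a/2 - u/2)
45824 + T(302, -152) = 45824 + ((½)*(-152) - ½*302) = 45824 + (-76 - 151) = 45824 - 227 = 45597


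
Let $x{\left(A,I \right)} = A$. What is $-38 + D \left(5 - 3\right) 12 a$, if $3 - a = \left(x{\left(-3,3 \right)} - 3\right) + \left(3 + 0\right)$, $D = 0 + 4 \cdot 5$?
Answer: $2842$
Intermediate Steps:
$D = 20$ ($D = 0 + 20 = 20$)
$a = 6$ ($a = 3 - \left(\left(-3 - 3\right) + \left(3 + 0\right)\right) = 3 - \left(-6 + 3\right) = 3 - -3 = 3 + 3 = 6$)
$-38 + D \left(5 - 3\right) 12 a = -38 + 20 \left(5 - 3\right) 12 \cdot 6 = -38 + 20 \cdot 2 \cdot 72 = -38 + 40 \cdot 72 = -38 + 2880 = 2842$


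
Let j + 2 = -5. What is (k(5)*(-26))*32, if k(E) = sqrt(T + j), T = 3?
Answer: -1664*I ≈ -1664.0*I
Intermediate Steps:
j = -7 (j = -2 - 5 = -7)
k(E) = 2*I (k(E) = sqrt(3 - 7) = sqrt(-4) = 2*I)
(k(5)*(-26))*32 = ((2*I)*(-26))*32 = -52*I*32 = -1664*I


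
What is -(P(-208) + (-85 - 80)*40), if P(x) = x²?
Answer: -36664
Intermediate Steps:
-(P(-208) + (-85 - 80)*40) = -((-208)² + (-85 - 80)*40) = -(43264 - 165*40) = -(43264 - 6600) = -1*36664 = -36664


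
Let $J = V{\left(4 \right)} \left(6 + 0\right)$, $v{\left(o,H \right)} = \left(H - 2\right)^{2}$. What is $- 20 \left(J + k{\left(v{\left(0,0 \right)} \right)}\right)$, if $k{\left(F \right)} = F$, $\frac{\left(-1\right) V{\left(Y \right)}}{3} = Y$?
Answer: $1360$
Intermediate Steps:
$v{\left(o,H \right)} = \left(-2 + H\right)^{2}$
$V{\left(Y \right)} = - 3 Y$
$J = -72$ ($J = \left(-3\right) 4 \left(6 + 0\right) = \left(-12\right) 6 = -72$)
$- 20 \left(J + k{\left(v{\left(0,0 \right)} \right)}\right) = - 20 \left(-72 + \left(-2 + 0\right)^{2}\right) = - 20 \left(-72 + \left(-2\right)^{2}\right) = - 20 \left(-72 + 4\right) = \left(-20\right) \left(-68\right) = 1360$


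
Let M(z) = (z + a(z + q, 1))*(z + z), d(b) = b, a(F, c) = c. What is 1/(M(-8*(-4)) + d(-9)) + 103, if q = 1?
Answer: 216610/2103 ≈ 103.00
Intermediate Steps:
M(z) = 2*z*(1 + z) (M(z) = (z + 1)*(z + z) = (1 + z)*(2*z) = 2*z*(1 + z))
1/(M(-8*(-4)) + d(-9)) + 103 = 1/(2*(-8*(-4))*(1 - 8*(-4)) - 9) + 103 = 1/(2*32*(1 + 32) - 9) + 103 = 1/(2*32*33 - 9) + 103 = 1/(2112 - 9) + 103 = 1/2103 + 103 = 216610/2103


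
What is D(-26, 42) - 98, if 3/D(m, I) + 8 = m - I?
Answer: -7451/76 ≈ -98.039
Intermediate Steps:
D(m, I) = 3/(-8 + m - I) (D(m, I) = 3/(-8 + (m - I)) = 3/(-8 + m - I))
D(-26, 42) - 98 = 3/(-8 - 26 - 1*42) - 98 = 3/(-8 - 26 - 42) - 98 = 3/(-76) - 98 = 3*(-1/76) - 98 = -3/76 - 98 = -7451/76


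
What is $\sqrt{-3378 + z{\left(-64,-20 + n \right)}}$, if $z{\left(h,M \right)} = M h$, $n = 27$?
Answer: $i \sqrt{3826} \approx 61.855 i$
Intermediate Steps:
$\sqrt{-3378 + z{\left(-64,-20 + n \right)}} = \sqrt{-3378 + \left(-20 + 27\right) \left(-64\right)} = \sqrt{-3378 + 7 \left(-64\right)} = \sqrt{-3378 - 448} = \sqrt{-3826} = i \sqrt{3826}$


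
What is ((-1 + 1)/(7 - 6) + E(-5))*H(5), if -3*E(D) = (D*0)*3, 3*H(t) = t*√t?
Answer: 0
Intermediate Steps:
H(t) = t^(3/2)/3 (H(t) = (t*√t)/3 = t^(3/2)/3)
E(D) = 0 (E(D) = -D*0*3/3 = -0*3 = -⅓*0 = 0)
((-1 + 1)/(7 - 6) + E(-5))*H(5) = ((-1 + 1)/(7 - 6) + 0)*(5^(3/2)/3) = (0/1 + 0)*((5*√5)/3) = (0*1 + 0)*(5*√5/3) = (0 + 0)*(5*√5/3) = 0*(5*√5/3) = 0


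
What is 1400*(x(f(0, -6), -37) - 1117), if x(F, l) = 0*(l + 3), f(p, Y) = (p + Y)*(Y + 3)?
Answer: -1563800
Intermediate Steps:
f(p, Y) = (3 + Y)*(Y + p) (f(p, Y) = (Y + p)*(3 + Y) = (3 + Y)*(Y + p))
x(F, l) = 0 (x(F, l) = 0*(3 + l) = 0)
1400*(x(f(0, -6), -37) - 1117) = 1400*(0 - 1117) = 1400*(-1117) = -1563800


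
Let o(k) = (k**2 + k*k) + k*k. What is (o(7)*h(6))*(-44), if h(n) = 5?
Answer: -32340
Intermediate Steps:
o(k) = 3*k**2 (o(k) = (k**2 + k**2) + k**2 = 2*k**2 + k**2 = 3*k**2)
(o(7)*h(6))*(-44) = ((3*7**2)*5)*(-44) = ((3*49)*5)*(-44) = (147*5)*(-44) = 735*(-44) = -32340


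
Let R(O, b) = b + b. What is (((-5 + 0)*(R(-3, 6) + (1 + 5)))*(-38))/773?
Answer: 3420/773 ≈ 4.4243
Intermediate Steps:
R(O, b) = 2*b
(((-5 + 0)*(R(-3, 6) + (1 + 5)))*(-38))/773 = (((-5 + 0)*(2*6 + (1 + 5)))*(-38))/773 = (-5*(12 + 6)*(-38))*(1/773) = (-5*18*(-38))*(1/773) = -90*(-38)*(1/773) = 3420*(1/773) = 3420/773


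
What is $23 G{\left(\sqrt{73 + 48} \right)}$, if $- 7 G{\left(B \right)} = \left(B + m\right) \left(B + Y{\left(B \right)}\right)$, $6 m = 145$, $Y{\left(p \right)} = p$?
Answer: $- \frac{53383}{21} \approx -2542.0$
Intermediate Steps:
$m = \frac{145}{6}$ ($m = \frac{1}{6} \cdot 145 = \frac{145}{6} \approx 24.167$)
$G{\left(B \right)} = - \frac{2 B \left(\frac{145}{6} + B\right)}{7}$ ($G{\left(B \right)} = - \frac{\left(B + \frac{145}{6}\right) \left(B + B\right)}{7} = - \frac{\left(\frac{145}{6} + B\right) 2 B}{7} = - \frac{2 B \left(\frac{145}{6} + B\right)}{7}$)
$23 G{\left(\sqrt{73 + 48} \right)} = 23 \frac{\sqrt{73 + 48} \left(-145 - 6 \sqrt{73 + 48}\right)}{21} = 23 \frac{\sqrt{121} \left(-145 - 6 \sqrt{121}\right)}{21} = 23 \cdot \frac{1}{21} \cdot 11 \left(-145 - 66\right) = 23 \cdot \frac{1}{21} \cdot 11 \left(-211\right) = 23 \left(- \frac{2321}{21}\right) = - \frac{53383}{21}$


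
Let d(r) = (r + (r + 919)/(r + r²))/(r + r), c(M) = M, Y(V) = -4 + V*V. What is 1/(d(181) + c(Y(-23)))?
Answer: 5962502/3133295351 ≈ 0.0019029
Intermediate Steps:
Y(V) = -4 + V²
d(r) = (r + (919 + r)/(r + r²))/(2*r) (d(r) = (r + (919 + r)/(r + r²))/((2*r)) = (r + (919 + r)/(r + r²))*(1/(2*r)) = (r + (919 + r)/(r + r²))/(2*r))
1/(d(181) + c(Y(-23))) = 1/((½)*(919 + 181 + 181² + 181³)/(181²*(1 + 181)) + (-4 + (-23)²)) = 1/((½)*(1/32761)*(919 + 181 + 32761 + 5929741)/182 + (-4 + 529)) = 1/((½)*(1/32761)*(1/182)*5963602 + 525) = 1/(2981801/5962502 + 525) = 1/(3133295351/5962502) = 5962502/3133295351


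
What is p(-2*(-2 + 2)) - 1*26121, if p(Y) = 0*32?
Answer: -26121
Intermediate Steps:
p(Y) = 0
p(-2*(-2 + 2)) - 1*26121 = 0 - 1*26121 = 0 - 26121 = -26121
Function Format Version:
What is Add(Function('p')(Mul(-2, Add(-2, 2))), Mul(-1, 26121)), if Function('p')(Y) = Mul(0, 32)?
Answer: -26121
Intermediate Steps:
Function('p')(Y) = 0
Add(Function('p')(Mul(-2, Add(-2, 2))), Mul(-1, 26121)) = Add(0, Mul(-1, 26121)) = Add(0, -26121) = -26121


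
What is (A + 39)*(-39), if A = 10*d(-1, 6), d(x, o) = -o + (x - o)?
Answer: 3549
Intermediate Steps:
d(x, o) = x - 2*o
A = -130 (A = 10*(-1 - 2*6) = 10*(-1 - 12) = 10*(-13) = -130)
(A + 39)*(-39) = (-130 + 39)*(-39) = -91*(-39) = 3549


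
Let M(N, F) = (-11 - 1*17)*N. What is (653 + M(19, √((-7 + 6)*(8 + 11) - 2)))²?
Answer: 14641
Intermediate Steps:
M(N, F) = -28*N (M(N, F) = (-11 - 17)*N = -28*N)
(653 + M(19, √((-7 + 6)*(8 + 11) - 2)))² = (653 - 28*19)² = (653 - 532)² = 121² = 14641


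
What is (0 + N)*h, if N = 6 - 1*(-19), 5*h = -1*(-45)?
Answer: 225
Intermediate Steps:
h = 9 (h = (-1*(-45))/5 = (1/5)*45 = 9)
N = 25 (N = 6 + 19 = 25)
(0 + N)*h = (0 + 25)*9 = 25*9 = 225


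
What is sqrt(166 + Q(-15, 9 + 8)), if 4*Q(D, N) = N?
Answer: sqrt(681)/2 ≈ 13.048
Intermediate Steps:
Q(D, N) = N/4
sqrt(166 + Q(-15, 9 + 8)) = sqrt(166 + (9 + 8)/4) = sqrt(166 + (1/4)*17) = sqrt(166 + 17/4) = sqrt(681/4) = sqrt(681)/2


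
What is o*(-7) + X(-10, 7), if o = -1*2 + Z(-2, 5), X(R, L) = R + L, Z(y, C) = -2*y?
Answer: -17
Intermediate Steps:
X(R, L) = L + R
o = 2 (o = -1*2 - 2*(-2) = -2 + 4 = 2)
o*(-7) + X(-10, 7) = 2*(-7) + (7 - 10) = -14 - 3 = -17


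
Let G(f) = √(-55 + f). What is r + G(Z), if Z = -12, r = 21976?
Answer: 21976 + I*√67 ≈ 21976.0 + 8.1853*I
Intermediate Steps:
r + G(Z) = 21976 + √(-55 - 12) = 21976 + √(-67) = 21976 + I*√67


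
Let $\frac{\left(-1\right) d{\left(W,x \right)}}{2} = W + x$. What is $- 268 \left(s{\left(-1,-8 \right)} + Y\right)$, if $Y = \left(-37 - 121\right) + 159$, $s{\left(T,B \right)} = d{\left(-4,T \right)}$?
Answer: $-2948$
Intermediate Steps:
$d{\left(W,x \right)} = - 2 W - 2 x$ ($d{\left(W,x \right)} = - 2 \left(W + x\right) = - 2 W - 2 x$)
$s{\left(T,B \right)} = 8 - 2 T$ ($s{\left(T,B \right)} = \left(-2\right) \left(-4\right) - 2 T = 8 - 2 T$)
$Y = 1$ ($Y = -158 + 159 = 1$)
$- 268 \left(s{\left(-1,-8 \right)} + Y\right) = - 268 \left(\left(8 - -2\right) + 1\right) = - 268 \left(\left(8 + 2\right) + 1\right) = - 268 \left(10 + 1\right) = \left(-268\right) 11 = -2948$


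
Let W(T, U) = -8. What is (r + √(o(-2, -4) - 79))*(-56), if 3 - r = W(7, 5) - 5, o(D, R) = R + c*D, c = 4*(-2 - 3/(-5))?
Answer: -896 - 56*I*√1795/5 ≈ -896.0 - 474.52*I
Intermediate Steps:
c = -28/5 (c = 4*(-2 - 3*(-⅕)) = 4*(-2 + ⅗) = 4*(-7/5) = -28/5 ≈ -5.6000)
o(D, R) = R - 28*D/5
r = 16 (r = 3 - (-8 - 5) = 3 - 1*(-13) = 3 + 13 = 16)
(r + √(o(-2, -4) - 79))*(-56) = (16 + √((-4 - 28/5*(-2)) - 79))*(-56) = (16 + √((-4 + 56/5) - 79))*(-56) = (16 + √(36/5 - 79))*(-56) = (16 + √(-359/5))*(-56) = (16 + I*√1795/5)*(-56) = -896 - 56*I*√1795/5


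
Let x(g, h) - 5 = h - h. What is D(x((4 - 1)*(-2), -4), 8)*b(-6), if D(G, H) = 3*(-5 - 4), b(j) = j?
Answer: 162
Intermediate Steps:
x(g, h) = 5 (x(g, h) = 5 + (h - h) = 5 + 0 = 5)
D(G, H) = -27 (D(G, H) = 3*(-9) = -27)
D(x((4 - 1)*(-2), -4), 8)*b(-6) = -27*(-6) = 162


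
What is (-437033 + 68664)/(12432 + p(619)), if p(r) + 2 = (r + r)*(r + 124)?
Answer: -368369/932264 ≈ -0.39513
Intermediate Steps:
p(r) = -2 + 2*r*(124 + r) (p(r) = -2 + (r + r)*(r + 124) = -2 + (2*r)*(124 + r) = -2 + 2*r*(124 + r))
(-437033 + 68664)/(12432 + p(619)) = (-437033 + 68664)/(12432 + (-2 + 2*619**2 + 248*619)) = -368369/(12432 + (-2 + 2*383161 + 153512)) = -368369/(12432 + (-2 + 766322 + 153512)) = -368369/(12432 + 919832) = -368369/932264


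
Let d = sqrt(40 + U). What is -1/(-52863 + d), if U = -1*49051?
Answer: 17621/931515260 + 31*I*sqrt(51)/2794545780 ≈ 1.8917e-5 + 7.922e-8*I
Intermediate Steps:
U = -49051
d = 31*I*sqrt(51) (d = sqrt(40 - 49051) = sqrt(-49011) = 31*I*sqrt(51) ≈ 221.38*I)
-1/(-52863 + d) = -1/(-52863 + 31*I*sqrt(51))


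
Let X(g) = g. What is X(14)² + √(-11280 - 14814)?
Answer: 196 + I*√26094 ≈ 196.0 + 161.54*I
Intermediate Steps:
X(14)² + √(-11280 - 14814) = 14² + √(-11280 - 14814) = 196 + √(-26094) = 196 + I*√26094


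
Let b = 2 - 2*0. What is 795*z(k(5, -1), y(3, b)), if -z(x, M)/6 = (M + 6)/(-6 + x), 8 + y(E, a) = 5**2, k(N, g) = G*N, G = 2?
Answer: -54855/2 ≈ -27428.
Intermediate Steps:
k(N, g) = 2*N
b = 2 (b = 2 + 0 = 2)
y(E, a) = 17 (y(E, a) = -8 + 5**2 = -8 + 25 = 17)
z(x, M) = -6*(6 + M)/(-6 + x) (z(x, M) = -6*(M + 6)/(-6 + x) = -6*(6 + M)/(-6 + x))
795*z(k(5, -1), y(3, b)) = 795*(6*(-6 - 1*17)/(-6 + 2*5)) = 795*(6*(-6 - 17)/(-6 + 10)) = 795*(6*(-23)/4) = 795*(6*(1/4)*(-23)) = 795*(-69/2) = -54855/2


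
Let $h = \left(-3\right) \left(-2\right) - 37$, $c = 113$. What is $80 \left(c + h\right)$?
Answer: $6560$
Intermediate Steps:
$h = -31$ ($h = 6 - 37 = -31$)
$80 \left(c + h\right) = 80 \left(113 - 31\right) = 80 \cdot 82 = 6560$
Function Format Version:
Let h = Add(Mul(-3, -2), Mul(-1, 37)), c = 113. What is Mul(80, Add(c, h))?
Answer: 6560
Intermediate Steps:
h = -31 (h = Add(6, -37) = -31)
Mul(80, Add(c, h)) = Mul(80, Add(113, -31)) = Mul(80, 82) = 6560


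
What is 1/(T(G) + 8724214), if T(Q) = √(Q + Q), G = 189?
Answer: 4362107/38055954958709 - 3*√42/76111909917418 ≈ 1.1462e-7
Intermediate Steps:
T(Q) = √2*√Q (T(Q) = √(2*Q) = √2*√Q)
1/(T(G) + 8724214) = 1/(√2*√189 + 8724214) = 1/(√2*(3*√21) + 8724214) = 1/(3*√42 + 8724214) = 1/(8724214 + 3*√42)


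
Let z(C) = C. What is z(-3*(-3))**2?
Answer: 81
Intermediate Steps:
z(-3*(-3))**2 = (-3*(-3))**2 = 9**2 = 81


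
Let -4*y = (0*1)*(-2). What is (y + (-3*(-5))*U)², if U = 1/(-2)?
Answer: 225/4 ≈ 56.250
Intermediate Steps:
U = -½ ≈ -0.50000
y = 0 (y = -0*1*(-2)/4 = -0*(-2) = -¼*0 = 0)
(y + (-3*(-5))*U)² = (0 - 3*(-5)*(-½))² = (0 + 15*(-½))² = (0 - 15/2)² = (-15/2)² = 225/4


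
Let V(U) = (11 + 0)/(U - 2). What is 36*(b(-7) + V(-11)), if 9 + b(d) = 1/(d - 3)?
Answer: -23274/65 ≈ -358.06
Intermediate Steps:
b(d) = -9 + 1/(-3 + d) (b(d) = -9 + 1/(d - 3) = -9 + 1/(-3 + d))
V(U) = 11/(-2 + U)
36*(b(-7) + V(-11)) = 36*((28 - 9*(-7))/(-3 - 7) + 11/(-2 - 11)) = 36*((28 + 63)/(-10) + 11/(-13)) = 36*(-⅒*91 + 11*(-1/13)) = 36*(-91/10 - 11/13) = 36*(-1293/130) = -23274/65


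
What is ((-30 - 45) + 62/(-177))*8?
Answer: -106696/177 ≈ -602.80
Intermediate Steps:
((-30 - 45) + 62/(-177))*8 = (-75 + 62*(-1/177))*8 = (-75 - 62/177)*8 = -13337/177*8 = -106696/177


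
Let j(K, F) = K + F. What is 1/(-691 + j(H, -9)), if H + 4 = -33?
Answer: -1/737 ≈ -0.0013569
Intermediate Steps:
H = -37 (H = -4 - 33 = -37)
j(K, F) = F + K
1/(-691 + j(H, -9)) = 1/(-691 + (-9 - 37)) = 1/(-691 - 46) = 1/(-737) = -1/737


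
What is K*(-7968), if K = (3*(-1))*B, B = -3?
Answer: -71712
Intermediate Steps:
K = 9 (K = (3*(-1))*(-3) = -3*(-3) = 9)
K*(-7968) = 9*(-7968) = -71712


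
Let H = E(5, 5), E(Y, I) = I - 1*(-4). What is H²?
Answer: 81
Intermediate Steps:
E(Y, I) = 4 + I (E(Y, I) = I + 4 = 4 + I)
H = 9 (H = 4 + 5 = 9)
H² = 9² = 81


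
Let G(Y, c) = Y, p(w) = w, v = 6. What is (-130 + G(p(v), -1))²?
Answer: 15376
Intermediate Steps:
(-130 + G(p(v), -1))² = (-130 + 6)² = (-124)² = 15376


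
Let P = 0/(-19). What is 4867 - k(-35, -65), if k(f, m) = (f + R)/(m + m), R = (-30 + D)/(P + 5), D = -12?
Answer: 3163333/650 ≈ 4866.7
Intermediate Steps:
P = 0 (P = 0*(-1/19) = 0)
R = -42/5 (R = (-30 - 12)/(0 + 5) = -42/5 ≈ -8.4000)
k(f, m) = (-42/5 + f)/(2*m) (k(f, m) = (f - 42/5)/(m + m) = (-42/5 + f)/((2*m)) = (-42/5 + f)*(1/(2*m)) = (-42/5 + f)/(2*m))
4867 - k(-35, -65) = 4867 - (-42 + 5*(-35))/(10*(-65)) = 4867 - (-1)*(-42 - 175)/(10*65) = 4867 - (-1)*(-217)/(10*65) = 4867 - 1*217/650 = 4867 - 217/650 = 3163333/650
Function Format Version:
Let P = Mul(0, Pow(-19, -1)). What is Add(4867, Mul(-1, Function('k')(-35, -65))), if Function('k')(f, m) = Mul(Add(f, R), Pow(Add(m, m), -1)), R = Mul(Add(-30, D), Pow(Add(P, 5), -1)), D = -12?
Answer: Rational(3163333, 650) ≈ 4866.7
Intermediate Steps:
P = 0 (P = Mul(0, Rational(-1, 19)) = 0)
R = Rational(-42, 5) (R = Mul(Add(-30, -12), Pow(Add(0, 5), -1)) = Mul(-42, Pow(5, -1)) = Mul(-42, Rational(1, 5)) = Rational(-42, 5) ≈ -8.4000)
Function('k')(f, m) = Mul(Rational(1, 2), Pow(m, -1), Add(Rational(-42, 5), f)) (Function('k')(f, m) = Mul(Add(f, Rational(-42, 5)), Pow(Add(m, m), -1)) = Mul(Add(Rational(-42, 5), f), Pow(Mul(2, m), -1)) = Mul(Add(Rational(-42, 5), f), Mul(Rational(1, 2), Pow(m, -1))) = Mul(Rational(1, 2), Pow(m, -1), Add(Rational(-42, 5), f)))
Add(4867, Mul(-1, Function('k')(-35, -65))) = Add(4867, Mul(-1, Mul(Rational(1, 10), Pow(-65, -1), Add(-42, Mul(5, -35))))) = Add(4867, Mul(-1, Mul(Rational(1, 10), Rational(-1, 65), Add(-42, -175)))) = Add(4867, Mul(-1, Mul(Rational(1, 10), Rational(-1, 65), -217))) = Add(4867, Mul(-1, Rational(217, 650))) = Add(4867, Rational(-217, 650)) = Rational(3163333, 650)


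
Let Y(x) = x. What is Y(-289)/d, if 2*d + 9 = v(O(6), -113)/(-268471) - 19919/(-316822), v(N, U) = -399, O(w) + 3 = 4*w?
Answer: 7023320867948/108577655233 ≈ 64.685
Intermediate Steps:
O(w) = -3 + 4*w
d = -108577655233/24302148332 (d = -9/2 + (-399/(-268471) - 19919/(-316822))/2 = -9/2 + (-399*(-1/268471) - 19919*(-1/316822))/2 = -9/2 + (57/38353 + 19919/316822)/2 = -9/2 + (½)*(782012261/12151074166) = -9/2 + 782012261/24302148332 = -108577655233/24302148332 ≈ -4.4678)
Y(-289)/d = -289/(-108577655233/24302148332) = -289*(-24302148332/108577655233) = 7023320867948/108577655233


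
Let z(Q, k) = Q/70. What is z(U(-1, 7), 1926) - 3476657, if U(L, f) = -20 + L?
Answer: -34766573/10 ≈ -3.4767e+6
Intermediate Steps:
z(Q, k) = Q/70 (z(Q, k) = Q*(1/70) = Q/70)
z(U(-1, 7), 1926) - 3476657 = (-20 - 1)/70 - 3476657 = (1/70)*(-21) - 3476657 = -3/10 - 3476657 = -34766573/10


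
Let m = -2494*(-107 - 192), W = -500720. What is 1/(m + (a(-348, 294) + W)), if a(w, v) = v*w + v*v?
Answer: 1/229110 ≈ 4.3647e-6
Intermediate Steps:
a(w, v) = v² + v*w (a(w, v) = v*w + v² = v² + v*w)
m = 745706 (m = -2494*(-299) = 745706)
1/(m + (a(-348, 294) + W)) = 1/(745706 + (294*(294 - 348) - 500720)) = 1/(745706 + (294*(-54) - 500720)) = 1/(745706 + (-15876 - 500720)) = 1/(745706 - 516596) = 1/229110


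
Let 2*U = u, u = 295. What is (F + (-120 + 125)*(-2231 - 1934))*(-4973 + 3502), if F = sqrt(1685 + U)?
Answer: 30633575 - 1471*sqrt(7330)/2 ≈ 3.0571e+7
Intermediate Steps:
U = 295/2 (U = (1/2)*295 = 295/2 ≈ 147.50)
F = sqrt(7330)/2 (F = sqrt(1685 + 295/2) = sqrt(3665/2) = sqrt(7330)/2 ≈ 42.808)
(F + (-120 + 125)*(-2231 - 1934))*(-4973 + 3502) = (sqrt(7330)/2 + (-120 + 125)*(-2231 - 1934))*(-4973 + 3502) = (sqrt(7330)/2 + 5*(-4165))*(-1471) = (sqrt(7330)/2 - 20825)*(-1471) = (-20825 + sqrt(7330)/2)*(-1471) = 30633575 - 1471*sqrt(7330)/2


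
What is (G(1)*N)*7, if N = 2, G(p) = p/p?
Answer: 14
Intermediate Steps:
G(p) = 1
(G(1)*N)*7 = (1*2)*7 = 2*7 = 14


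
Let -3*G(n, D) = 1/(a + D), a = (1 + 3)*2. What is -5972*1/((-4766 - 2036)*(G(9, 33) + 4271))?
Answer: 183639/893327066 ≈ 0.00020557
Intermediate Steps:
a = 8 (a = 4*2 = 8)
G(n, D) = -1/(3*(8 + D))
-5972*1/((-4766 - 2036)*(G(9, 33) + 4271)) = -5972*1/((-4766 - 2036)*(-1/(24 + 3*33) + 4271)) = -5972*(-1/(6802*(-1/(24 + 99) + 4271))) = -5972*(-1/(6802*(-1/123 + 4271))) = -5972/((-6802*525332/123)) = -5972/(-3573308264/123) = -5972*(-123/3573308264) = 183639/893327066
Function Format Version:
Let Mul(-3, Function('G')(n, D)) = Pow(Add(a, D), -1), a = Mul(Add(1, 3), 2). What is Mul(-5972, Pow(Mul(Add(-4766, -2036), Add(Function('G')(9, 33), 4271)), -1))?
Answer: Rational(183639, 893327066) ≈ 0.00020557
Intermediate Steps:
a = 8 (a = Mul(4, 2) = 8)
Function('G')(n, D) = Mul(Rational(-1, 3), Pow(Add(8, D), -1))
Mul(-5972, Pow(Mul(Add(-4766, -2036), Add(Function('G')(9, 33), 4271)), -1)) = Mul(-5972, Pow(Mul(Add(-4766, -2036), Add(Mul(-1, Pow(Add(24, Mul(3, 33)), -1)), 4271)), -1)) = Mul(-5972, Pow(Mul(-6802, Add(Mul(-1, Pow(Add(24, 99), -1)), 4271)), -1)) = Mul(-5972, Pow(Mul(-6802, Add(Mul(-1, Pow(123, -1)), 4271)), -1)) = Mul(-5972, Pow(Mul(-6802, Add(Mul(-1, Rational(1, 123)), 4271)), -1)) = Mul(-5972, Pow(Mul(-6802, Add(Rational(-1, 123), 4271)), -1)) = Mul(-5972, Pow(Mul(-6802, Rational(525332, 123)), -1)) = Mul(-5972, Pow(Rational(-3573308264, 123), -1)) = Mul(-5972, Rational(-123, 3573308264)) = Rational(183639, 893327066)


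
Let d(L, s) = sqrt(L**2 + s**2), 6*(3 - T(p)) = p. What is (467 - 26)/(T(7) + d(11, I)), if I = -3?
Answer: -29106/4559 + 15876*sqrt(130)/4559 ≈ 33.320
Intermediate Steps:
T(p) = 3 - p/6
(467 - 26)/(T(7) + d(11, I)) = (467 - 26)/((3 - 1/6*7) + sqrt(11**2 + (-3)**2)) = 441/((3 - 7/6) + sqrt(121 + 9)) = 441/(11/6 + sqrt(130))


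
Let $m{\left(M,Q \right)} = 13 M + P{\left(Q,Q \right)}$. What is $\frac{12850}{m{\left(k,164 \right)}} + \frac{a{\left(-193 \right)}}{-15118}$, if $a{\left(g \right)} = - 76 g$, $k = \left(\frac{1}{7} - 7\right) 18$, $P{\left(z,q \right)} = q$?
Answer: $- \frac{376944053}{38112478} \approx -9.8903$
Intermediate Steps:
$k = - \frac{864}{7}$ ($k = \left(\frac{1}{7} - 7\right) 18 = \left(- \frac{48}{7}\right) 18 = - \frac{864}{7} \approx -123.43$)
$m{\left(M,Q \right)} = Q + 13 M$ ($m{\left(M,Q \right)} = 13 M + Q = Q + 13 M$)
$\frac{12850}{m{\left(k,164 \right)}} + \frac{a{\left(-193 \right)}}{-15118} = \frac{12850}{164 + 13 \left(- \frac{864}{7}\right)} + \frac{\left(-76\right) \left(-193\right)}{-15118} = \frac{12850}{164 - \frac{11232}{7}} + 14668 \left(- \frac{1}{15118}\right) = \frac{12850}{- \frac{10084}{7}} - \frac{7334}{7559} = 12850 \left(- \frac{7}{10084}\right) - \frac{7334}{7559} = - \frac{44975}{5042} - \frac{7334}{7559} = - \frac{376944053}{38112478}$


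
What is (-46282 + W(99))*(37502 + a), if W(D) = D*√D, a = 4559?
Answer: -1946667202 + 12492117*√11 ≈ -1.9052e+9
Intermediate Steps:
W(D) = D^(3/2)
(-46282 + W(99))*(37502 + a) = (-46282 + 99^(3/2))*(37502 + 4559) = (-46282 + 297*√11)*42061 = -1946667202 + 12492117*√11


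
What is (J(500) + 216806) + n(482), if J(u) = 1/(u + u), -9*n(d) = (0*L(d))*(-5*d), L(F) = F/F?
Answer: 216806001/1000 ≈ 2.1681e+5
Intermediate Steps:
L(F) = 1
n(d) = 0 (n(d) = -0*1*(-5*d)/9 = -0*(-5*d) = -⅑*0 = 0)
J(u) = 1/(2*u)
(J(500) + 216806) + n(482) = ((½)/500 + 216806) + 0 = ((½)*(1/500) + 216806) + 0 = (1/1000 + 216806) + 0 = 216806001/1000 + 0 = 216806001/1000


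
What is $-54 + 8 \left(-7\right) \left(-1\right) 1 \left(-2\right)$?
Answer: $-166$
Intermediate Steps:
$-54 + 8 \left(-7\right) \left(-1\right) 1 \left(-2\right) = -54 - 56 \left(\left(-1\right) \left(-2\right)\right) = -54 - 112 = -166$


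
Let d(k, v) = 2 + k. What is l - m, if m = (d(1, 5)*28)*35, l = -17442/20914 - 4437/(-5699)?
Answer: -175210965690/59594443 ≈ -2940.1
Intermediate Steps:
l = -3303270/59594443 (l = -17442*1/20914 - 4437*(-1/5699) = -8721/10457 + 4437/5699 = -3303270/59594443 ≈ -0.055429)
m = 2940 (m = ((2 + 1)*28)*35 = (3*28)*35 = 84*35 = 2940)
l - m = -3303270/59594443 - 1*2940 = -3303270/59594443 - 2940 = -175210965690/59594443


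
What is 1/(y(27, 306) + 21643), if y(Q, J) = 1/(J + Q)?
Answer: 333/7207120 ≈ 4.6204e-5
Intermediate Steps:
1/(y(27, 306) + 21643) = 1/(1/(306 + 27) + 21643) = 1/(1/333 + 21643) = 1/(7207120/333) = 333/7207120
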